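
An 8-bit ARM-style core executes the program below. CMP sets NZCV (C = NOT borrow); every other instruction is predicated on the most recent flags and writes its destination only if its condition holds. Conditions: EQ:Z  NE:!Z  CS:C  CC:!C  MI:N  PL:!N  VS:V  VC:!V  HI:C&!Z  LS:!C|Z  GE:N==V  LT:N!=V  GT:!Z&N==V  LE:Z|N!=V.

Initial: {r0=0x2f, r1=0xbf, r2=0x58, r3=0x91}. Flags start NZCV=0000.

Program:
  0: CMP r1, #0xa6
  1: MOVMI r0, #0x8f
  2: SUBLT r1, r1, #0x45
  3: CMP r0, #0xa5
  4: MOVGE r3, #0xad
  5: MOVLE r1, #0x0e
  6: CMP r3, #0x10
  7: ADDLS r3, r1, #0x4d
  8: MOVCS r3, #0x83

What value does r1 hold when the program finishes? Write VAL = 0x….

0: ✓ CMP  NZCV=0010
1: · MOVMI
2: · SUBLT
3: ✓ CMP  NZCV=1001
4: ✓ MOVGE  r3←0xad
5: · MOVLE
6: ✓ CMP  NZCV=1010
7: · ADDLS
8: ✓ MOVCS  r3←0x83

VAL = 0xbf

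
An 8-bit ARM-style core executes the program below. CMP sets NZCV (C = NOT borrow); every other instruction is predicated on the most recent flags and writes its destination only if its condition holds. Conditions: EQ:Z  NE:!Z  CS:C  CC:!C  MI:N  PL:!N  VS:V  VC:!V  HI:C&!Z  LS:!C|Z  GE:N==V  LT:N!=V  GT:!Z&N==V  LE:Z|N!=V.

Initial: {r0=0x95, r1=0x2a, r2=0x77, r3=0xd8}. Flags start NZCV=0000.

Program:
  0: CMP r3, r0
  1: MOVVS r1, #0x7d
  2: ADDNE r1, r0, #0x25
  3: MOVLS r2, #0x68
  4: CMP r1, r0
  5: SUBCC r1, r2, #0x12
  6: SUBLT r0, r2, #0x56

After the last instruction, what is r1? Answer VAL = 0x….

VAL = 0xba

0: ✓ CMP  NZCV=0010
1: · MOVVS
2: ✓ ADDNE  r1←0xba
3: · MOVLS
4: ✓ CMP  NZCV=0010
5: · SUBCC
6: · SUBLT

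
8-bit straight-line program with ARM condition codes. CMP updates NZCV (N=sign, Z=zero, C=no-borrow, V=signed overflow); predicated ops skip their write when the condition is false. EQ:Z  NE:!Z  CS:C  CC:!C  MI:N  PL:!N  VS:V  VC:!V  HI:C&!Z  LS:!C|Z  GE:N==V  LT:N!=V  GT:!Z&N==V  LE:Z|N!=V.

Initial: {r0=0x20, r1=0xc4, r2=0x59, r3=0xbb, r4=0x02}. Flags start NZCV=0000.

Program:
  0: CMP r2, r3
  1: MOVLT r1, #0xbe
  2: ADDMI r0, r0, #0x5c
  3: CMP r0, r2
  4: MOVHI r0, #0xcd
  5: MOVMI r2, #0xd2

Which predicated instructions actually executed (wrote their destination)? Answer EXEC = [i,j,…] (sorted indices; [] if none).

[0] flags=1001 → (cmp)
[1] flags=1001 LT?F → skip
[2] flags=1001 MI?T → r0=0x7c
[3] flags=0010 → (cmp)
[4] flags=0010 HI?T → r0=0xcd
[5] flags=0010 MI?F → skip

EXEC = [2,4]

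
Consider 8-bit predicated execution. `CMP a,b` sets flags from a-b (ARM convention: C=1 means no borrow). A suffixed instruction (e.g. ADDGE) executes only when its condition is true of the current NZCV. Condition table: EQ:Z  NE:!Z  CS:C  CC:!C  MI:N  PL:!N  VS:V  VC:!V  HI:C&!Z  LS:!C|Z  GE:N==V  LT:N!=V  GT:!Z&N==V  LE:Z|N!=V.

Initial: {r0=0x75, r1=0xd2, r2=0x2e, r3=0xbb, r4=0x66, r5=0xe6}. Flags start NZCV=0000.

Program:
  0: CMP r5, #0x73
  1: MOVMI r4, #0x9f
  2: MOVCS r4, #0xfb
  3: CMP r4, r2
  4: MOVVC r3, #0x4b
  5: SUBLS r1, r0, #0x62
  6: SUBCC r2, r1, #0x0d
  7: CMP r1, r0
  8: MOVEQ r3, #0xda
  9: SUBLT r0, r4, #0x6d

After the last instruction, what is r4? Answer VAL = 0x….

VAL = 0xfb

[0] flags=0011 → (cmp)
[1] flags=0011 MI?F → skip
[2] flags=0011 CS?T → r4=0xfb
[3] flags=1010 → (cmp)
[4] flags=1010 VC?T → r3=0x4b
[5] flags=1010 LS?F → skip
[6] flags=1010 CC?F → skip
[7] flags=0011 → (cmp)
[8] flags=0011 EQ?F → skip
[9] flags=0011 LT?T → r0=0x8e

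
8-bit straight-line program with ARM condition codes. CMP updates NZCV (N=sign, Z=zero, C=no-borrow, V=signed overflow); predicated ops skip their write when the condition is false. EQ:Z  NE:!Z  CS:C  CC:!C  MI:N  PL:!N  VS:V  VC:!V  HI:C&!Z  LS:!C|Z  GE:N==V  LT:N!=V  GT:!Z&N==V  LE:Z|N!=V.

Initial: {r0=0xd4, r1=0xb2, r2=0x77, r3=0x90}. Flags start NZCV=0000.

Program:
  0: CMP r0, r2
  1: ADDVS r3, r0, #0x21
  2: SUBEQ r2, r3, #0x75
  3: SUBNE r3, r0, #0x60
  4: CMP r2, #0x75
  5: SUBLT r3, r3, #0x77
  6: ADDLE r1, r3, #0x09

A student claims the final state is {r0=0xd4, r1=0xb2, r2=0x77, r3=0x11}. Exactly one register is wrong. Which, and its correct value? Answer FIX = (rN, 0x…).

FIX = (r3, 0x74)

[0] flags=0011 → (cmp)
[1] flags=0011 VS?T → r3=0xf5
[2] flags=0011 EQ?F → skip
[3] flags=0011 NE?T → r3=0x74
[4] flags=0010 → (cmp)
[5] flags=0010 LT?F → skip
[6] flags=0010 LE?F → skip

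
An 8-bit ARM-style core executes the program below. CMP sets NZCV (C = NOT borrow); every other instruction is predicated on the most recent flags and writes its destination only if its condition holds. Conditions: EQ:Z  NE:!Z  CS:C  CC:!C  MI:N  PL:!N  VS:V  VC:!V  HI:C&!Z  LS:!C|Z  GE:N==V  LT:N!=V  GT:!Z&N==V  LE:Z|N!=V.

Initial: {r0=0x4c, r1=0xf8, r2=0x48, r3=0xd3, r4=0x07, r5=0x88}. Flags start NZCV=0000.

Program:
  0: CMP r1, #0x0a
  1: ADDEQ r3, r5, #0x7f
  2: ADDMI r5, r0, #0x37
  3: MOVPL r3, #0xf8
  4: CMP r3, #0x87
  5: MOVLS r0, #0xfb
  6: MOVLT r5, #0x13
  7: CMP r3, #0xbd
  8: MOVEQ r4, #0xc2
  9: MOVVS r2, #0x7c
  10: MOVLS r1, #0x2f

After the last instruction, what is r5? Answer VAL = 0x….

VAL = 0x83

0: ✓ CMP  NZCV=1010
1: · ADDEQ
2: ✓ ADDMI  r5←0x83
3: · MOVPL
4: ✓ CMP  NZCV=0010
5: · MOVLS
6: · MOVLT
7: ✓ CMP  NZCV=0010
8: · MOVEQ
9: · MOVVS
10: · MOVLS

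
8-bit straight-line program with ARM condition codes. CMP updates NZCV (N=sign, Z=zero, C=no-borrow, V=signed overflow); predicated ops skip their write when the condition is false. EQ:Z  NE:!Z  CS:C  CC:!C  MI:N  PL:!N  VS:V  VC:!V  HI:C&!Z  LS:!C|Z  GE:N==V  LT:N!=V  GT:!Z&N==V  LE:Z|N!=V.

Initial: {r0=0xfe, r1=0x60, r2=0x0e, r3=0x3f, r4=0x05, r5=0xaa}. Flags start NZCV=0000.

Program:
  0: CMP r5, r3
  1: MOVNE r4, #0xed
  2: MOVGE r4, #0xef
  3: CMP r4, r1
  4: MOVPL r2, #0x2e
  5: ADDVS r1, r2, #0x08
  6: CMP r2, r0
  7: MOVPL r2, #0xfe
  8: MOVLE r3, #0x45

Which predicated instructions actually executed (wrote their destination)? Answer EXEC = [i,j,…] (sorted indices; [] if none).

EXEC = [1,7]

0: ✓ CMP  NZCV=0011
1: ✓ MOVNE  r4←0xed
2: · MOVGE
3: ✓ CMP  NZCV=1010
4: · MOVPL
5: · ADDVS
6: ✓ CMP  NZCV=0000
7: ✓ MOVPL  r2←0xfe
8: · MOVLE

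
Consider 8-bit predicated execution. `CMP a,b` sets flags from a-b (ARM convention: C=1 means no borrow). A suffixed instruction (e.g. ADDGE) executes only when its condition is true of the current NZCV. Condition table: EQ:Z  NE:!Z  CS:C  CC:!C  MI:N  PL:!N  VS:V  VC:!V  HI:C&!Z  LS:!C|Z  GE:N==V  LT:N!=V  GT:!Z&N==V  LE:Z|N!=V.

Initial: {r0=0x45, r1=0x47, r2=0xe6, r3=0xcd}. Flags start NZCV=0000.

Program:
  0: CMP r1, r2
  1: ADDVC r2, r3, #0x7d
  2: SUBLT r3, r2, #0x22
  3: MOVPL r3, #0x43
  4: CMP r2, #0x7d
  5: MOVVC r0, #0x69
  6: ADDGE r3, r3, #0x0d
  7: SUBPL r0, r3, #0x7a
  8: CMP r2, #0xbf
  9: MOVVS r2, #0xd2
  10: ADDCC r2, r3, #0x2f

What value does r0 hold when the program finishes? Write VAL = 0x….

0: ✓ CMP  NZCV=0000
1: ✓ ADDVC  r2←0x4a
2: · SUBLT
3: ✓ MOVPL  r3←0x43
4: ✓ CMP  NZCV=1000
5: ✓ MOVVC  r0←0x69
6: · ADDGE
7: · SUBPL
8: ✓ CMP  NZCV=1001
9: ✓ MOVVS  r2←0xd2
10: ✓ ADDCC  r2←0x72

VAL = 0x69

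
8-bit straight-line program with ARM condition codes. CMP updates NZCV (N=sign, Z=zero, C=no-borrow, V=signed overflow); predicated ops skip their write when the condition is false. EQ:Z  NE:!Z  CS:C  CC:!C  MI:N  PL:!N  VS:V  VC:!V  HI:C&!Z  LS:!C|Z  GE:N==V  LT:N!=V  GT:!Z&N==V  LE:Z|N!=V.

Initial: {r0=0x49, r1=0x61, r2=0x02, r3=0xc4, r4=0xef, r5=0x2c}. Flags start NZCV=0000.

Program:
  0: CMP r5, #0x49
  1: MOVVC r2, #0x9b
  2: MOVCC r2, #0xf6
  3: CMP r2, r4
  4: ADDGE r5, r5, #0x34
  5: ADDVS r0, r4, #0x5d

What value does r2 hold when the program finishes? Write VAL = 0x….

VAL = 0xf6

0: ✓ CMP  NZCV=1000
1: ✓ MOVVC  r2←0x9b
2: ✓ MOVCC  r2←0xf6
3: ✓ CMP  NZCV=0010
4: ✓ ADDGE  r5←0x60
5: · ADDVS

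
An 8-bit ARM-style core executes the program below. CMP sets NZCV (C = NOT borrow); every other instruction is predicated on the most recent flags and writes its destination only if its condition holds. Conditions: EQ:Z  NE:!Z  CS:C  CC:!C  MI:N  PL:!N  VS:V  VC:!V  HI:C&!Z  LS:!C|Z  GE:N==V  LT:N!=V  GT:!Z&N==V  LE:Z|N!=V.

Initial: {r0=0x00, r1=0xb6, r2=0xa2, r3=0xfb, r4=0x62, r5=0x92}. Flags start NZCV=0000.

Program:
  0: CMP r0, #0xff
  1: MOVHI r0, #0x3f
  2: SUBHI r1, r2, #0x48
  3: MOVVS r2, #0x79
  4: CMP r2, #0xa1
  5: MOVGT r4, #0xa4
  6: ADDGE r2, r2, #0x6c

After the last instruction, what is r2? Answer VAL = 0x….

[0] flags=0000 → (cmp)
[1] flags=0000 HI?F → skip
[2] flags=0000 HI?F → skip
[3] flags=0000 VS?F → skip
[4] flags=0010 → (cmp)
[5] flags=0010 GT?T → r4=0xa4
[6] flags=0010 GE?T → r2=0x0e

VAL = 0x0e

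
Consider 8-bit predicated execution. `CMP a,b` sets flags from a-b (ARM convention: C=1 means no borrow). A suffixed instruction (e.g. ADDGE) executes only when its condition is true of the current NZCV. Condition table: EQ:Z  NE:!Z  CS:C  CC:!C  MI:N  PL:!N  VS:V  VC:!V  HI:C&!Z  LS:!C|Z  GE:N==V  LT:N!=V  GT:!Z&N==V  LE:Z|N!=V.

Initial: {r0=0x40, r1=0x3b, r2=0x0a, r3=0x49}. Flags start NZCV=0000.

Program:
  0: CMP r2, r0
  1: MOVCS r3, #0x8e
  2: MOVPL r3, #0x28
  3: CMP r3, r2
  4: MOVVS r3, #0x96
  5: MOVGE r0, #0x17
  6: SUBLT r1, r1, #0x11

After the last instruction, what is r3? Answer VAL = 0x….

[0] flags=1000 → (cmp)
[1] flags=1000 CS?F → skip
[2] flags=1000 PL?F → skip
[3] flags=0010 → (cmp)
[4] flags=0010 VS?F → skip
[5] flags=0010 GE?T → r0=0x17
[6] flags=0010 LT?F → skip

VAL = 0x49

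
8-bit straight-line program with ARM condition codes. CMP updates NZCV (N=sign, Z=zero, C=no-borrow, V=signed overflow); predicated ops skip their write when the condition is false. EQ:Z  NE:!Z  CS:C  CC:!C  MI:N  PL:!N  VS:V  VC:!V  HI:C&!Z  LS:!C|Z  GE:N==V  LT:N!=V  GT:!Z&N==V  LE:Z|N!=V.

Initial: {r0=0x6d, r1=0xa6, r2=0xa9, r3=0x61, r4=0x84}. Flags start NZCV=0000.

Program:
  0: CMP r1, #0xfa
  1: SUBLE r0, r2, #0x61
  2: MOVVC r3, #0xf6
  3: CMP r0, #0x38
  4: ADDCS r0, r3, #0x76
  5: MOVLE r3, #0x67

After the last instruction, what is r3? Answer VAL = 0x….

VAL = 0xf6

[0] flags=1000 → (cmp)
[1] flags=1000 LE?T → r0=0x48
[2] flags=1000 VC?T → r3=0xf6
[3] flags=0010 → (cmp)
[4] flags=0010 CS?T → r0=0x6c
[5] flags=0010 LE?F → skip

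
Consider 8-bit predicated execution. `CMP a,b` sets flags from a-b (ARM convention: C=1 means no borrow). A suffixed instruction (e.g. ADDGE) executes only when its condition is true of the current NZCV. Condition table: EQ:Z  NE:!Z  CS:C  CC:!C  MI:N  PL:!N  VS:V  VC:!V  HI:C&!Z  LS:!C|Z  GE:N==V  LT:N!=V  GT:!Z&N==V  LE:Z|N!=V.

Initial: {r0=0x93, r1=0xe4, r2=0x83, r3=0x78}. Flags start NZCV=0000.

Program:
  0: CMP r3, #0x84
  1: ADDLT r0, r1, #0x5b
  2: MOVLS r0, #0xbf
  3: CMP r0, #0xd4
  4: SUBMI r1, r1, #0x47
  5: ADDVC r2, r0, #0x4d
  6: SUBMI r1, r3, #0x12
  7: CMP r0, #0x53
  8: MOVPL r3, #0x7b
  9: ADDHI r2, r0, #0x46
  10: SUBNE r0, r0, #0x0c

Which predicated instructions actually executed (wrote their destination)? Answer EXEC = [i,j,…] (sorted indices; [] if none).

EXEC = [2,4,5,6,8,9,10]

[0] flags=1001 → (cmp)
[1] flags=1001 LT?F → skip
[2] flags=1001 LS?T → r0=0xbf
[3] flags=1000 → (cmp)
[4] flags=1000 MI?T → r1=0x9d
[5] flags=1000 VC?T → r2=0x0c
[6] flags=1000 MI?T → r1=0x66
[7] flags=0011 → (cmp)
[8] flags=0011 PL?T → r3=0x7b
[9] flags=0011 HI?T → r2=0x05
[10] flags=0011 NE?T → r0=0xb3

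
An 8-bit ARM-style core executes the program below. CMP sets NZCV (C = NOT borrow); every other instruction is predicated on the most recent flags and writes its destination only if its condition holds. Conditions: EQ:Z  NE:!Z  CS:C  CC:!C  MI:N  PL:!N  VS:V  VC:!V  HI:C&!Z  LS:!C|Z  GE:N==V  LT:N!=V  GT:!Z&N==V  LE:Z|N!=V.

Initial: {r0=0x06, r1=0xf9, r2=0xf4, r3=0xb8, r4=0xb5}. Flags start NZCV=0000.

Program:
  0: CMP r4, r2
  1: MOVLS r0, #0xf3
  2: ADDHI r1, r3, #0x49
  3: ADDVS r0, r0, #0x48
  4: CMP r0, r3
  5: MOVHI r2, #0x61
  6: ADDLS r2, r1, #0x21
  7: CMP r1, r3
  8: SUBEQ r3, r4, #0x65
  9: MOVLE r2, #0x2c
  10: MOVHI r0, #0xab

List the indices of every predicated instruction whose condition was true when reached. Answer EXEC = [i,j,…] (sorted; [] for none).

[0] flags=1000 → (cmp)
[1] flags=1000 LS?T → r0=0xf3
[2] flags=1000 HI?F → skip
[3] flags=1000 VS?F → skip
[4] flags=0010 → (cmp)
[5] flags=0010 HI?T → r2=0x61
[6] flags=0010 LS?F → skip
[7] flags=0010 → (cmp)
[8] flags=0010 EQ?F → skip
[9] flags=0010 LE?F → skip
[10] flags=0010 HI?T → r0=0xab

EXEC = [1,5,10]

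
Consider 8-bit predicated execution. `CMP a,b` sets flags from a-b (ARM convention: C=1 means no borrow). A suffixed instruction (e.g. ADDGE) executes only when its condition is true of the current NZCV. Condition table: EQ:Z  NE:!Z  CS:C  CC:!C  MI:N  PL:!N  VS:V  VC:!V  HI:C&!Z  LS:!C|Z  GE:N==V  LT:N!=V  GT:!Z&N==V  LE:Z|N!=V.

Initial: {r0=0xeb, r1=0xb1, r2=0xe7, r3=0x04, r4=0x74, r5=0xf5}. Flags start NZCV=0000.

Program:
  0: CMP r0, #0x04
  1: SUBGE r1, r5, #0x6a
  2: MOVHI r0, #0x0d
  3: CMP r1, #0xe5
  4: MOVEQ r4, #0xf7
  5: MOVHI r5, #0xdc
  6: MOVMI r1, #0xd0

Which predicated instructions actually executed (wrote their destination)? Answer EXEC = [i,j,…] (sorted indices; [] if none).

EXEC = [2,6]

0: ✓ CMP  NZCV=1010
1: · SUBGE
2: ✓ MOVHI  r0←0x0d
3: ✓ CMP  NZCV=1000
4: · MOVEQ
5: · MOVHI
6: ✓ MOVMI  r1←0xd0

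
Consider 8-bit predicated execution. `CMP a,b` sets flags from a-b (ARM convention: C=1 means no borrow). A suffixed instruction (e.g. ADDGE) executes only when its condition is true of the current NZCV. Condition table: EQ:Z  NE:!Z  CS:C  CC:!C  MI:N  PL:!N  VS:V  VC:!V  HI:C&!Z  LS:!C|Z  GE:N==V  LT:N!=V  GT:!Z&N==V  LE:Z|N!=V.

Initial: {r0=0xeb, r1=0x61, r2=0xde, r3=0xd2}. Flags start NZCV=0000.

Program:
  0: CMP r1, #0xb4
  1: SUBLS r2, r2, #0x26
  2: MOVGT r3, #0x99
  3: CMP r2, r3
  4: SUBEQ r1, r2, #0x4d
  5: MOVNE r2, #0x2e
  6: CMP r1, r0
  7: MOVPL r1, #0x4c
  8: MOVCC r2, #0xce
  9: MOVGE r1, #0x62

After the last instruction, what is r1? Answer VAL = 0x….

VAL = 0x62

0: ✓ CMP  NZCV=1001
1: ✓ SUBLS  r2←0xb8
2: ✓ MOVGT  r3←0x99
3: ✓ CMP  NZCV=0010
4: · SUBEQ
5: ✓ MOVNE  r2←0x2e
6: ✓ CMP  NZCV=0000
7: ✓ MOVPL  r1←0x4c
8: ✓ MOVCC  r2←0xce
9: ✓ MOVGE  r1←0x62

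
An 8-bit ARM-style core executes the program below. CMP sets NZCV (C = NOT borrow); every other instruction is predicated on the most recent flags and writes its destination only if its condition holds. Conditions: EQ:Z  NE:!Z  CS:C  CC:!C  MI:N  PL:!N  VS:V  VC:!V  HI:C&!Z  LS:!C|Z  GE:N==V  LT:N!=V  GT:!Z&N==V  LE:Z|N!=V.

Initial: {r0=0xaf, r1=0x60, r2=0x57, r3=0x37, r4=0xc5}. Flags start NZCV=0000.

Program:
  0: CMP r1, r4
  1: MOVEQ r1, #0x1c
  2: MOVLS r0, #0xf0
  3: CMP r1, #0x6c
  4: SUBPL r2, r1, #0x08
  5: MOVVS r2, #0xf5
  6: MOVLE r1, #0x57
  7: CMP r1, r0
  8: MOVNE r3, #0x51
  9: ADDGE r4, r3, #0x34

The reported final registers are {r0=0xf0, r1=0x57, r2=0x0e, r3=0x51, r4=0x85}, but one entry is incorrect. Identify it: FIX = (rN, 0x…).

0: ✓ CMP  NZCV=1001
1: · MOVEQ
2: ✓ MOVLS  r0←0xf0
3: ✓ CMP  NZCV=1000
4: · SUBPL
5: · MOVVS
6: ✓ MOVLE  r1←0x57
7: ✓ CMP  NZCV=0000
8: ✓ MOVNE  r3←0x51
9: ✓ ADDGE  r4←0x85

FIX = (r2, 0x57)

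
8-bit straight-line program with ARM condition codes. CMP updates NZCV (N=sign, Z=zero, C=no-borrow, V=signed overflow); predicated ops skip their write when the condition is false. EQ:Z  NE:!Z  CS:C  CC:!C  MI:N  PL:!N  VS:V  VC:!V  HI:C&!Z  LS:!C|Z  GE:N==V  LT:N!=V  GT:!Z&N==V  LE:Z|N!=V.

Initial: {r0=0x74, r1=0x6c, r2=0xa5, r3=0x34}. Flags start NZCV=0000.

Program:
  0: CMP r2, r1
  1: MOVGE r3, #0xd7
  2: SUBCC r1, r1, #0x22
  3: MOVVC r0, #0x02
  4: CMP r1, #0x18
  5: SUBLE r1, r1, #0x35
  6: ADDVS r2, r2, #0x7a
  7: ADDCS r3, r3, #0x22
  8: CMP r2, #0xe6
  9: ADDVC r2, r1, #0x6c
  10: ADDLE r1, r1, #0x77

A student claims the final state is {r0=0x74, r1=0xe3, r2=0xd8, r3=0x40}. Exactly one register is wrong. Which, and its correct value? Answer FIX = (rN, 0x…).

0: ✓ CMP  NZCV=0011
1: · MOVGE
2: · SUBCC
3: · MOVVC
4: ✓ CMP  NZCV=0010
5: · SUBLE
6: · ADDVS
7: ✓ ADDCS  r3←0x56
8: ✓ CMP  NZCV=1000
9: ✓ ADDVC  r2←0xd8
10: ✓ ADDLE  r1←0xe3

FIX = (r3, 0x56)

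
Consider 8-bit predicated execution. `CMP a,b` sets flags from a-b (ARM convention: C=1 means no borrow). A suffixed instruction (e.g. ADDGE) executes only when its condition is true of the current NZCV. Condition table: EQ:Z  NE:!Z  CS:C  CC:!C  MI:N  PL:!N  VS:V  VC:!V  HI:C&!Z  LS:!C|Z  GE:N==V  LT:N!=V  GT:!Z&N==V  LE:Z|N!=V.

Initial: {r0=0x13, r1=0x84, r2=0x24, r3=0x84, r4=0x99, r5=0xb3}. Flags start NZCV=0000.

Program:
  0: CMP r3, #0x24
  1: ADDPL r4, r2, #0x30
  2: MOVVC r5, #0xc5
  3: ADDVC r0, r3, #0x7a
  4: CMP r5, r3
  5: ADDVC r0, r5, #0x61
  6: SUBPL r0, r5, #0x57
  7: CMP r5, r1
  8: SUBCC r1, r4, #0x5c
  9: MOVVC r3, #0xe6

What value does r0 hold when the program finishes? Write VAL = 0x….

VAL = 0x5c

[0] flags=0011 → (cmp)
[1] flags=0011 PL?T → r4=0x54
[2] flags=0011 VC?F → skip
[3] flags=0011 VC?F → skip
[4] flags=0010 → (cmp)
[5] flags=0010 VC?T → r0=0x14
[6] flags=0010 PL?T → r0=0x5c
[7] flags=0010 → (cmp)
[8] flags=0010 CC?F → skip
[9] flags=0010 VC?T → r3=0xe6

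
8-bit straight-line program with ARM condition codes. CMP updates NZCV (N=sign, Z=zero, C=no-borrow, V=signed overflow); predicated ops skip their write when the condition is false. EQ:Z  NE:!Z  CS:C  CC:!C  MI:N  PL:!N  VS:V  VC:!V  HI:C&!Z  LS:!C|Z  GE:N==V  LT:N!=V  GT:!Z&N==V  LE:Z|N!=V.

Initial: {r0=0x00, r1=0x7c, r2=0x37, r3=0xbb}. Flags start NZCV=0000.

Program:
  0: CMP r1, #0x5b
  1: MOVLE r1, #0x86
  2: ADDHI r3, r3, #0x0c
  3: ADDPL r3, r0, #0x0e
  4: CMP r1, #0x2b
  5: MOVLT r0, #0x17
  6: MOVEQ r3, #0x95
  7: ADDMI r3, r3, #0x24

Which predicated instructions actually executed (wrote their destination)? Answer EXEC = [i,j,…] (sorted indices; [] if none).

EXEC = [2,3]

[0] flags=0010 → (cmp)
[1] flags=0010 LE?F → skip
[2] flags=0010 HI?T → r3=0xc7
[3] flags=0010 PL?T → r3=0x0e
[4] flags=0010 → (cmp)
[5] flags=0010 LT?F → skip
[6] flags=0010 EQ?F → skip
[7] flags=0010 MI?F → skip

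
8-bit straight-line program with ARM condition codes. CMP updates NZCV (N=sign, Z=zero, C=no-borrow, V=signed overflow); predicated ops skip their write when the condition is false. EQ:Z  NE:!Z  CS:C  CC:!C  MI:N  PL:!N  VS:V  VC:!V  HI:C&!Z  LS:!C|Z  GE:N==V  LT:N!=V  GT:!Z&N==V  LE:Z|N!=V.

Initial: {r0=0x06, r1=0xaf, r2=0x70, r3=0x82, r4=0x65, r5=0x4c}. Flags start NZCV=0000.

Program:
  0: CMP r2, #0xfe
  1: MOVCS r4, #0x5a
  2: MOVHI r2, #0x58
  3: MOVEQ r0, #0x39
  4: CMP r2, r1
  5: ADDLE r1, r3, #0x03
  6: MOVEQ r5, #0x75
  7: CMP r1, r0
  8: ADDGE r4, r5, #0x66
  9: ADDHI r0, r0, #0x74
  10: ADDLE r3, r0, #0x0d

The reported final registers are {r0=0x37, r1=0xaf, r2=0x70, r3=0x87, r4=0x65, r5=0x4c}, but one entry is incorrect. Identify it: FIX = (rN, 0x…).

[0] flags=0000 → (cmp)
[1] flags=0000 CS?F → skip
[2] flags=0000 HI?F → skip
[3] flags=0000 EQ?F → skip
[4] flags=1001 → (cmp)
[5] flags=1001 LE?F → skip
[6] flags=1001 EQ?F → skip
[7] flags=1010 → (cmp)
[8] flags=1010 GE?F → skip
[9] flags=1010 HI?T → r0=0x7a
[10] flags=1010 LE?T → r3=0x87

FIX = (r0, 0x7a)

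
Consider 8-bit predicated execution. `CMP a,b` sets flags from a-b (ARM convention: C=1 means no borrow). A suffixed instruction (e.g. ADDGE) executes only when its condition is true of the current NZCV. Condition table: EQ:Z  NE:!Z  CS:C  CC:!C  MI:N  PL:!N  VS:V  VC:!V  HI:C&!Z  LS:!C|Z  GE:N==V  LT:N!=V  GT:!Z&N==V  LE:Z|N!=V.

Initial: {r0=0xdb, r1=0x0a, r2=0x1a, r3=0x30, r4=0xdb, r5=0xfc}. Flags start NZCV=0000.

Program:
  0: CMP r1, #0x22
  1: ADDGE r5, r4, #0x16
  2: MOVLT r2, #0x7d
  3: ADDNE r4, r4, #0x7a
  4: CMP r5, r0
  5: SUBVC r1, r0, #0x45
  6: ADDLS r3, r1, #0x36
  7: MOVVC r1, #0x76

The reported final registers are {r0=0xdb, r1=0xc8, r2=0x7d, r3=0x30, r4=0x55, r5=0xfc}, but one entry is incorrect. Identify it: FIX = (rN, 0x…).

FIX = (r1, 0x76)

[0] flags=1000 → (cmp)
[1] flags=1000 GE?F → skip
[2] flags=1000 LT?T → r2=0x7d
[3] flags=1000 NE?T → r4=0x55
[4] flags=0010 → (cmp)
[5] flags=0010 VC?T → r1=0x96
[6] flags=0010 LS?F → skip
[7] flags=0010 VC?T → r1=0x76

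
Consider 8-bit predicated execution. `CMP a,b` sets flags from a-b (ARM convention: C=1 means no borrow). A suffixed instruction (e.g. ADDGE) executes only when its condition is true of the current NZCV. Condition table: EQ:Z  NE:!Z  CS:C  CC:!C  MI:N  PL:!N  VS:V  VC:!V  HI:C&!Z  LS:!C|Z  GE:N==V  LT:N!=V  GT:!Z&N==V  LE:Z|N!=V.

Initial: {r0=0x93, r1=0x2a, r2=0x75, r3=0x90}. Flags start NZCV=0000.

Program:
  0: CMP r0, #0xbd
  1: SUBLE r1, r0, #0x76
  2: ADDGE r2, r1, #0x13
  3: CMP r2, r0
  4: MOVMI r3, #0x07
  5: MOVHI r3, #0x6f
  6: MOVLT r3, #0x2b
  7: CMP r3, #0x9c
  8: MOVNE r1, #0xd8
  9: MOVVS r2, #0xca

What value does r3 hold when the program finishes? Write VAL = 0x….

VAL = 0x07

0: ✓ CMP  NZCV=1000
1: ✓ SUBLE  r1←0x1d
2: · ADDGE
3: ✓ CMP  NZCV=1001
4: ✓ MOVMI  r3←0x07
5: · MOVHI
6: · MOVLT
7: ✓ CMP  NZCV=0000
8: ✓ MOVNE  r1←0xd8
9: · MOVVS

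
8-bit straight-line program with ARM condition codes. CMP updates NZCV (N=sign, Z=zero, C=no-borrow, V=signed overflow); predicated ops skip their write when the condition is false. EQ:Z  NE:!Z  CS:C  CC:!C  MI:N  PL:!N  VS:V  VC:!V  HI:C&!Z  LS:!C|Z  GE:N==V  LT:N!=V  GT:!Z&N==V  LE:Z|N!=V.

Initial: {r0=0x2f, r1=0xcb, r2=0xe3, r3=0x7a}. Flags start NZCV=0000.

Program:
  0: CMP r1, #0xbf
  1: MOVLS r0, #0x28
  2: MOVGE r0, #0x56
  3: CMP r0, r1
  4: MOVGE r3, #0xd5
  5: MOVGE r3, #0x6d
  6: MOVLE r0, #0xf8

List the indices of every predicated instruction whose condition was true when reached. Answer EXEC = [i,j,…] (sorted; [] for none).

EXEC = [2,4,5]

[0] flags=0010 → (cmp)
[1] flags=0010 LS?F → skip
[2] flags=0010 GE?T → r0=0x56
[3] flags=1001 → (cmp)
[4] flags=1001 GE?T → r3=0xd5
[5] flags=1001 GE?T → r3=0x6d
[6] flags=1001 LE?F → skip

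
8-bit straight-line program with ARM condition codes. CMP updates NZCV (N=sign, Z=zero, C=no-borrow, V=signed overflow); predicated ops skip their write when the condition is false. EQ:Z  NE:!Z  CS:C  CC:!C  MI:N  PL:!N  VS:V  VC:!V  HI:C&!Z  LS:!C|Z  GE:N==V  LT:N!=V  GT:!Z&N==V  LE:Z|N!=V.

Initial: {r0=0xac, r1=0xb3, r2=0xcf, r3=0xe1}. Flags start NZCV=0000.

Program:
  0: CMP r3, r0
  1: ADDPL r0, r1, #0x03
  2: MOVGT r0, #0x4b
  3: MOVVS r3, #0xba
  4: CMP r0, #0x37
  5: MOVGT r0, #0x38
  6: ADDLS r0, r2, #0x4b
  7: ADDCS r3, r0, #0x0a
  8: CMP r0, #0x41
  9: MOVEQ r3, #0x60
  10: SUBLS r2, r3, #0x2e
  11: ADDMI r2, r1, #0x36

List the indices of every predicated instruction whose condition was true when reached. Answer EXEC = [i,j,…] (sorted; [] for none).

0: ✓ CMP  NZCV=0010
1: ✓ ADDPL  r0←0xb6
2: ✓ MOVGT  r0←0x4b
3: · MOVVS
4: ✓ CMP  NZCV=0010
5: ✓ MOVGT  r0←0x38
6: · ADDLS
7: ✓ ADDCS  r3←0x42
8: ✓ CMP  NZCV=1000
9: · MOVEQ
10: ✓ SUBLS  r2←0x14
11: ✓ ADDMI  r2←0xe9

EXEC = [1,2,5,7,10,11]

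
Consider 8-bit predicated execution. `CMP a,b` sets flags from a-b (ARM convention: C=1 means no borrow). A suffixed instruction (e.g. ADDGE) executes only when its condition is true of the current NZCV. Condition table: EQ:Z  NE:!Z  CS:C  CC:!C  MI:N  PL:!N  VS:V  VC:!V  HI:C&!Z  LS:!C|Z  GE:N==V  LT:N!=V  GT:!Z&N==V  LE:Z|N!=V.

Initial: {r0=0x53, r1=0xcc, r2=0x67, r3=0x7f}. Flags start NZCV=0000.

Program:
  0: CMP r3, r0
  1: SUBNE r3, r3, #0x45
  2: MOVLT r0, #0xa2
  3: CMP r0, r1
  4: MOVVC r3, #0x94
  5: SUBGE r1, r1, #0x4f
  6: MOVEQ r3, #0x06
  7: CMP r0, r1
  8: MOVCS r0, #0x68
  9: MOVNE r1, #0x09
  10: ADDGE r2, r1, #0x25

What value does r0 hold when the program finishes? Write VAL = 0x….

VAL = 0x53

0: ✓ CMP  NZCV=0010
1: ✓ SUBNE  r3←0x3a
2: · MOVLT
3: ✓ CMP  NZCV=1001
4: · MOVVC
5: ✓ SUBGE  r1←0x7d
6: · MOVEQ
7: ✓ CMP  NZCV=1000
8: · MOVCS
9: ✓ MOVNE  r1←0x09
10: · ADDGE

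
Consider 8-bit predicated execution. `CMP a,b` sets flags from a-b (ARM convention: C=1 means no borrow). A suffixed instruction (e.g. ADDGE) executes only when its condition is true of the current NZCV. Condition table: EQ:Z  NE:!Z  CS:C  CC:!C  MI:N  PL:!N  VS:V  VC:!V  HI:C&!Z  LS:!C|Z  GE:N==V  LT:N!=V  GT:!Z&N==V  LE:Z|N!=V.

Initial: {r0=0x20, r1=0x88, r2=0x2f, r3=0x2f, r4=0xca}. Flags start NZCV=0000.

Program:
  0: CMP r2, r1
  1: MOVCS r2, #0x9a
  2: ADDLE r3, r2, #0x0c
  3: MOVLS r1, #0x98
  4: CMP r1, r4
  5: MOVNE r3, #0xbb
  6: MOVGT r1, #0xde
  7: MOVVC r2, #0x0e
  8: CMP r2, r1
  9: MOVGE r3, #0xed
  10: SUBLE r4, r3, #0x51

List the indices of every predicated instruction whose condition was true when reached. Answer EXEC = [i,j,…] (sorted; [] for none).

EXEC = [3,5,7,9]

[0] flags=1001 → (cmp)
[1] flags=1001 CS?F → skip
[2] flags=1001 LE?F → skip
[3] flags=1001 LS?T → r1=0x98
[4] flags=1000 → (cmp)
[5] flags=1000 NE?T → r3=0xbb
[6] flags=1000 GT?F → skip
[7] flags=1000 VC?T → r2=0x0e
[8] flags=0000 → (cmp)
[9] flags=0000 GE?T → r3=0xed
[10] flags=0000 LE?F → skip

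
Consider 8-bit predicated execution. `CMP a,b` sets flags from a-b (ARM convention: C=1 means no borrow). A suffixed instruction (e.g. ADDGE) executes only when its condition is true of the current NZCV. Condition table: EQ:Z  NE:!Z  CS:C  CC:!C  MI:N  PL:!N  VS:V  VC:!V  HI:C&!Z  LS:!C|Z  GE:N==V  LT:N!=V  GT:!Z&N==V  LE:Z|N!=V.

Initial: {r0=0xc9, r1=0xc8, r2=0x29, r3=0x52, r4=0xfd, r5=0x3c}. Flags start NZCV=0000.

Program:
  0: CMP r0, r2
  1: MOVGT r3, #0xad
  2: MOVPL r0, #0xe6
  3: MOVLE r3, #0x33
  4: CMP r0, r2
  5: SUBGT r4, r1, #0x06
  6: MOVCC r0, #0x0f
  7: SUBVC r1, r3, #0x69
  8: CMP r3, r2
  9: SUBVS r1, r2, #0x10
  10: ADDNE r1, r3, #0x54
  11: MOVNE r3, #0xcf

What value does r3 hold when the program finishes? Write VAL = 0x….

VAL = 0xcf

0: ✓ CMP  NZCV=1010
1: · MOVGT
2: · MOVPL
3: ✓ MOVLE  r3←0x33
4: ✓ CMP  NZCV=1010
5: · SUBGT
6: · MOVCC
7: ✓ SUBVC  r1←0xca
8: ✓ CMP  NZCV=0010
9: · SUBVS
10: ✓ ADDNE  r1←0x87
11: ✓ MOVNE  r3←0xcf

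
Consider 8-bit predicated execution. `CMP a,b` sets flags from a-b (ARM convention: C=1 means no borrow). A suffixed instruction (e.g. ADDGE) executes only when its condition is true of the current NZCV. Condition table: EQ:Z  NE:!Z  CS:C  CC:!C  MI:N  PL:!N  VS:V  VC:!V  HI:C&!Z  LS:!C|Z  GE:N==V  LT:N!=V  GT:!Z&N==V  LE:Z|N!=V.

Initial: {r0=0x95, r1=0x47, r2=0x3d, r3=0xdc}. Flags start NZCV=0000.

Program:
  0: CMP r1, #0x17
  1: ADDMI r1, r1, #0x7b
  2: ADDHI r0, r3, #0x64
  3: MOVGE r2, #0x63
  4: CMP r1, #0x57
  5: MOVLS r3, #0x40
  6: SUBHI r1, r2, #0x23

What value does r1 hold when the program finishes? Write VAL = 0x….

[0] flags=0010 → (cmp)
[1] flags=0010 MI?F → skip
[2] flags=0010 HI?T → r0=0x40
[3] flags=0010 GE?T → r2=0x63
[4] flags=1000 → (cmp)
[5] flags=1000 LS?T → r3=0x40
[6] flags=1000 HI?F → skip

VAL = 0x47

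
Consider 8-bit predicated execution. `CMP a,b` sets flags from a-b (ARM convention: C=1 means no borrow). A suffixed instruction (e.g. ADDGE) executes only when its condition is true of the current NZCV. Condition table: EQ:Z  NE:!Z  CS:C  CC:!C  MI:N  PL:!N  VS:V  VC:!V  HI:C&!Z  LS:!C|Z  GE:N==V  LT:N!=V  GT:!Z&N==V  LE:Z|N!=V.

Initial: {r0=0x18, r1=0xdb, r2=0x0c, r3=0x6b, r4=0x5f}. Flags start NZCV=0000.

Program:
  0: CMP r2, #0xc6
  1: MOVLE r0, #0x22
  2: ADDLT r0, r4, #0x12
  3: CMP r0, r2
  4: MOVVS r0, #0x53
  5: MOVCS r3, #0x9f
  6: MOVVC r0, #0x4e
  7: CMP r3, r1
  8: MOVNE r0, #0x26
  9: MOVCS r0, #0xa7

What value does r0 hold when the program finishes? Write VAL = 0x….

0: ✓ CMP  NZCV=0000
1: · MOVLE
2: · ADDLT
3: ✓ CMP  NZCV=0010
4: · MOVVS
5: ✓ MOVCS  r3←0x9f
6: ✓ MOVVC  r0←0x4e
7: ✓ CMP  NZCV=1000
8: ✓ MOVNE  r0←0x26
9: · MOVCS

VAL = 0x26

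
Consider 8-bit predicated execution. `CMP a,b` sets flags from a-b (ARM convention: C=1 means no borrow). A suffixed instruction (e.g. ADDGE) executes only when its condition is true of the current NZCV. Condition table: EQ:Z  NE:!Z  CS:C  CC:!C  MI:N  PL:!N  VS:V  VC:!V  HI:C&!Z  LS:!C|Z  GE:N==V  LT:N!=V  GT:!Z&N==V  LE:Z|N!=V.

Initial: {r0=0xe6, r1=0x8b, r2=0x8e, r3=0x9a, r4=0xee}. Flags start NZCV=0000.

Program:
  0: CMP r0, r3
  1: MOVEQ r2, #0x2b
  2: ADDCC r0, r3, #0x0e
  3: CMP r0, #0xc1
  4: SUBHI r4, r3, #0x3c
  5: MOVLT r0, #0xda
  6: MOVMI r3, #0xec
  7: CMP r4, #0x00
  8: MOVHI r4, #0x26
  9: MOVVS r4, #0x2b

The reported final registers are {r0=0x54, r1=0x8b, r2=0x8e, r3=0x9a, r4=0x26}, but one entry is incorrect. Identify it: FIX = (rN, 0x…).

FIX = (r0, 0xe6)

[0] flags=0010 → (cmp)
[1] flags=0010 EQ?F → skip
[2] flags=0010 CC?F → skip
[3] flags=0010 → (cmp)
[4] flags=0010 HI?T → r4=0x5e
[5] flags=0010 LT?F → skip
[6] flags=0010 MI?F → skip
[7] flags=0010 → (cmp)
[8] flags=0010 HI?T → r4=0x26
[9] flags=0010 VS?F → skip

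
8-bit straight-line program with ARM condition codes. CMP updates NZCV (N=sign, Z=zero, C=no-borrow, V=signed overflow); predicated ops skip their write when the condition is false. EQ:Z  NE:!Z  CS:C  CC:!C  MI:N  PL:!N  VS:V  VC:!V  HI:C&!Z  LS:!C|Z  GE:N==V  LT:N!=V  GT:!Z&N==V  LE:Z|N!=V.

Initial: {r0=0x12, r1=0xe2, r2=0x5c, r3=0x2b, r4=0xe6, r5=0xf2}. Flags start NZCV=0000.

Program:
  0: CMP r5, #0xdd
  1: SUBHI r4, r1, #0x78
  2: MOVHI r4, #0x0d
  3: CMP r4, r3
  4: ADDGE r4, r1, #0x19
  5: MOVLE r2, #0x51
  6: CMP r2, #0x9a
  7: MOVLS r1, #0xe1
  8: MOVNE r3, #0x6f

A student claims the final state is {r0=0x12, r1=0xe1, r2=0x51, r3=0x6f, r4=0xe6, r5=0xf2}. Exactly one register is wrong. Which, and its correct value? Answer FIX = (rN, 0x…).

0: ✓ CMP  NZCV=0010
1: ✓ SUBHI  r4←0x6a
2: ✓ MOVHI  r4←0x0d
3: ✓ CMP  NZCV=1000
4: · ADDGE
5: ✓ MOVLE  r2←0x51
6: ✓ CMP  NZCV=1001
7: ✓ MOVLS  r1←0xe1
8: ✓ MOVNE  r3←0x6f

FIX = (r4, 0x0d)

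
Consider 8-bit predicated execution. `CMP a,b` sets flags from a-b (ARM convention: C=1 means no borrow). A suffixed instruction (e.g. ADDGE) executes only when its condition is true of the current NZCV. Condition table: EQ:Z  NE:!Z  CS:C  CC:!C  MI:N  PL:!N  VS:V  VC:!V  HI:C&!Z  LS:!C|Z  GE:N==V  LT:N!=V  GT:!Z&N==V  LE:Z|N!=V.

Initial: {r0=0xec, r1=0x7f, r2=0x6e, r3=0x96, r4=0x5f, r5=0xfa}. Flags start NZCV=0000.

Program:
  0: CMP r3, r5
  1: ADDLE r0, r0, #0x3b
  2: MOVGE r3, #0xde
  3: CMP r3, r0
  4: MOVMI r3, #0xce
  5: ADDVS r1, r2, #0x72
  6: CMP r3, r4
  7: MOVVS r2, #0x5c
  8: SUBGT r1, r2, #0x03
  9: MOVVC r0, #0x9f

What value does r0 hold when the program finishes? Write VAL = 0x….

[0] flags=1000 → (cmp)
[1] flags=1000 LE?T → r0=0x27
[2] flags=1000 GE?F → skip
[3] flags=0011 → (cmp)
[4] flags=0011 MI?F → skip
[5] flags=0011 VS?T → r1=0xe0
[6] flags=0011 → (cmp)
[7] flags=0011 VS?T → r2=0x5c
[8] flags=0011 GT?F → skip
[9] flags=0011 VC?F → skip

VAL = 0x27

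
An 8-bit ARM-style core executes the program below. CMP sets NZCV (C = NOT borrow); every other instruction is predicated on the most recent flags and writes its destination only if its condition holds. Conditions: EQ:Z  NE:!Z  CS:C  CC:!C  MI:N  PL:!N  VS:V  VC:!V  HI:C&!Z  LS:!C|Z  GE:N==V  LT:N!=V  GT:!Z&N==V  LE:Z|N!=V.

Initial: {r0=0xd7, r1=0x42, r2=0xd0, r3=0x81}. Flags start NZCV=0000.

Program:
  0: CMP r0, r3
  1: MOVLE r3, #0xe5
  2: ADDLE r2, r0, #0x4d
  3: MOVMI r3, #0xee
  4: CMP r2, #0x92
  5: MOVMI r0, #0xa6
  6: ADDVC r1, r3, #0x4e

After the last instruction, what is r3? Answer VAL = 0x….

0: ✓ CMP  NZCV=0010
1: · MOVLE
2: · ADDLE
3: · MOVMI
4: ✓ CMP  NZCV=0010
5: · MOVMI
6: ✓ ADDVC  r1←0xcf

VAL = 0x81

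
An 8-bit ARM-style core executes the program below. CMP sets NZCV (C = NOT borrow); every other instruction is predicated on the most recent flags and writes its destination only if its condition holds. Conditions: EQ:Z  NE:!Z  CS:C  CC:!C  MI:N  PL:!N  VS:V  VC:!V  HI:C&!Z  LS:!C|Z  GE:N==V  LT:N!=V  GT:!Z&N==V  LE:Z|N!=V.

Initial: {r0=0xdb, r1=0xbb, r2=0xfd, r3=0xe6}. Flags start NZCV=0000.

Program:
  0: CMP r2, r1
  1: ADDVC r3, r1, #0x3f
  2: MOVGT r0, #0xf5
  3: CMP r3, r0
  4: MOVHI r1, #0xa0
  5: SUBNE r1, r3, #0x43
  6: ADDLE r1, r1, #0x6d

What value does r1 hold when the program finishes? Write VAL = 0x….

VAL = 0xb7

[0] flags=0010 → (cmp)
[1] flags=0010 VC?T → r3=0xfa
[2] flags=0010 GT?T → r0=0xf5
[3] flags=0010 → (cmp)
[4] flags=0010 HI?T → r1=0xa0
[5] flags=0010 NE?T → r1=0xb7
[6] flags=0010 LE?F → skip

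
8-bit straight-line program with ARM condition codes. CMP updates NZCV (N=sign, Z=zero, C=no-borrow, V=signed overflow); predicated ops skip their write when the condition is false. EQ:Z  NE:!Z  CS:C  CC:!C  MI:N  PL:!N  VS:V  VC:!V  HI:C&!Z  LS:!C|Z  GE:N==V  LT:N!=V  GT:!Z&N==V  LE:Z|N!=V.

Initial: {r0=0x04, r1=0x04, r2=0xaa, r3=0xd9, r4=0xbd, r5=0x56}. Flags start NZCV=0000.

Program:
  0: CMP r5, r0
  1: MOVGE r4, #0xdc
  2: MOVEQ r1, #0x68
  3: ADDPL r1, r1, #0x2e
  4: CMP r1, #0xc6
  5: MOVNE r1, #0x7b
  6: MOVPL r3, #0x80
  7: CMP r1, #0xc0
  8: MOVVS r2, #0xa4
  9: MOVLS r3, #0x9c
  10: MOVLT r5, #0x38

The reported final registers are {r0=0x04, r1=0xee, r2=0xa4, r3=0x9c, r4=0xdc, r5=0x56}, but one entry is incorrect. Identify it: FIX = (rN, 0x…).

FIX = (r1, 0x7b)

[0] flags=0010 → (cmp)
[1] flags=0010 GE?T → r4=0xdc
[2] flags=0010 EQ?F → skip
[3] flags=0010 PL?T → r1=0x32
[4] flags=0000 → (cmp)
[5] flags=0000 NE?T → r1=0x7b
[6] flags=0000 PL?T → r3=0x80
[7] flags=1001 → (cmp)
[8] flags=1001 VS?T → r2=0xa4
[9] flags=1001 LS?T → r3=0x9c
[10] flags=1001 LT?F → skip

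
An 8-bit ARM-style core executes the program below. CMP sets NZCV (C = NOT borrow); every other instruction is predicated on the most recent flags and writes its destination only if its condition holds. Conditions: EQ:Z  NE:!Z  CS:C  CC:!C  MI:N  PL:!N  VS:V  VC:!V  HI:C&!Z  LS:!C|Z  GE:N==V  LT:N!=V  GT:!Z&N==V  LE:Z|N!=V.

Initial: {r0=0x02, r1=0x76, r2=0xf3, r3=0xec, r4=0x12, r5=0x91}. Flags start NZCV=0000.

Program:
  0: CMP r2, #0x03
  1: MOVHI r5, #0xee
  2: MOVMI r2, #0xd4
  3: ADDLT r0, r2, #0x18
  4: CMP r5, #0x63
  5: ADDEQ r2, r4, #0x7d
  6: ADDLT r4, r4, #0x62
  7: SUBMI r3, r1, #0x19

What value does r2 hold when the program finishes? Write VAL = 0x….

[0] flags=1010 → (cmp)
[1] flags=1010 HI?T → r5=0xee
[2] flags=1010 MI?T → r2=0xd4
[3] flags=1010 LT?T → r0=0xec
[4] flags=1010 → (cmp)
[5] flags=1010 EQ?F → skip
[6] flags=1010 LT?T → r4=0x74
[7] flags=1010 MI?T → r3=0x5d

VAL = 0xd4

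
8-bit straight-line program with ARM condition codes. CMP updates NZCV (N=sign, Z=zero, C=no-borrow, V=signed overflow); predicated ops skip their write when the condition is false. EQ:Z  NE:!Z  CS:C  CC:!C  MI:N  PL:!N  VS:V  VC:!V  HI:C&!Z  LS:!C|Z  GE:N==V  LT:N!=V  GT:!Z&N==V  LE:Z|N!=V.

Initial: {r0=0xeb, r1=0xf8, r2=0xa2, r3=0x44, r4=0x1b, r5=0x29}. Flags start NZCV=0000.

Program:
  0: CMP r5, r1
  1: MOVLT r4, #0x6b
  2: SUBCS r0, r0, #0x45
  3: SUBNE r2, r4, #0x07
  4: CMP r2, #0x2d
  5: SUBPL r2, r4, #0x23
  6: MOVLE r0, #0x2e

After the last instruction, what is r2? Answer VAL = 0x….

VAL = 0x14

[0] flags=0000 → (cmp)
[1] flags=0000 LT?F → skip
[2] flags=0000 CS?F → skip
[3] flags=0000 NE?T → r2=0x14
[4] flags=1000 → (cmp)
[5] flags=1000 PL?F → skip
[6] flags=1000 LE?T → r0=0x2e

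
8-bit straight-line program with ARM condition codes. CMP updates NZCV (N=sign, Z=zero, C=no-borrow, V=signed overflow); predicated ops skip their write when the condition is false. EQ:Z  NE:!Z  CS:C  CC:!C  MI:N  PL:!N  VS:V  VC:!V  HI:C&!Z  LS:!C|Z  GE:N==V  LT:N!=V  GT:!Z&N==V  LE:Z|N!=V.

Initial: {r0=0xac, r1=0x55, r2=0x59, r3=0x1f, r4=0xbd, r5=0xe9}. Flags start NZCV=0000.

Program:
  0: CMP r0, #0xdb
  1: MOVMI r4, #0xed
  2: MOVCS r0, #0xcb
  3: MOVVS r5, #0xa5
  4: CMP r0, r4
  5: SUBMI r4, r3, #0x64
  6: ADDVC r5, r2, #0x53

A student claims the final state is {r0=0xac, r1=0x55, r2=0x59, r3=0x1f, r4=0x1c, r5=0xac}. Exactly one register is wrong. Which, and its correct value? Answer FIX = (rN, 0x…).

[0] flags=1000 → (cmp)
[1] flags=1000 MI?T → r4=0xed
[2] flags=1000 CS?F → skip
[3] flags=1000 VS?F → skip
[4] flags=1000 → (cmp)
[5] flags=1000 MI?T → r4=0xbb
[6] flags=1000 VC?T → r5=0xac

FIX = (r4, 0xbb)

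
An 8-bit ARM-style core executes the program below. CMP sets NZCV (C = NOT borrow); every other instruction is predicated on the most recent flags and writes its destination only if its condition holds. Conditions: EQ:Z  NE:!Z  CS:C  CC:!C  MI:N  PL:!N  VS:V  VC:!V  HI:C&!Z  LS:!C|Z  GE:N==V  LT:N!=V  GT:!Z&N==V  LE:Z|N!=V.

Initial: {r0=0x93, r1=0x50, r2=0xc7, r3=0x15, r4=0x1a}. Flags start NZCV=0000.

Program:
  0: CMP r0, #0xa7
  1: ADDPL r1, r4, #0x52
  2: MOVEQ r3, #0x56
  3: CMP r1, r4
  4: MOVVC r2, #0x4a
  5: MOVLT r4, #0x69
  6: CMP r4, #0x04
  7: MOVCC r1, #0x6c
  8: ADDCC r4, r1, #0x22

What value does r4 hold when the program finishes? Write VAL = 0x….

VAL = 0x1a

0: ✓ CMP  NZCV=1000
1: · ADDPL
2: · MOVEQ
3: ✓ CMP  NZCV=0010
4: ✓ MOVVC  r2←0x4a
5: · MOVLT
6: ✓ CMP  NZCV=0010
7: · MOVCC
8: · ADDCC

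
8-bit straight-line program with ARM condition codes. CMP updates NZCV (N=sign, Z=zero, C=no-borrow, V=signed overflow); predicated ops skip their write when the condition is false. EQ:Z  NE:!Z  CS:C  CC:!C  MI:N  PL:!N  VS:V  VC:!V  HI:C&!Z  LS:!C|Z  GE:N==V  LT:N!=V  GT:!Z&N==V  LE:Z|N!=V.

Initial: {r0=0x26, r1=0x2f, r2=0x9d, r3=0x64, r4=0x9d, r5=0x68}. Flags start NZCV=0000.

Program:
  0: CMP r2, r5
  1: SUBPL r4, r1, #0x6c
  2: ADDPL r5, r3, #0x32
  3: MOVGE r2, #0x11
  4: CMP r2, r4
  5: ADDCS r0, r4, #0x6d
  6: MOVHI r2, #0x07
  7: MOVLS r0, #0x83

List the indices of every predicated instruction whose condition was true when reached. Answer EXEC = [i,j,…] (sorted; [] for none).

[0] flags=0011 → (cmp)
[1] flags=0011 PL?T → r4=0xc3
[2] flags=0011 PL?T → r5=0x96
[3] flags=0011 GE?F → skip
[4] flags=1000 → (cmp)
[5] flags=1000 CS?F → skip
[6] flags=1000 HI?F → skip
[7] flags=1000 LS?T → r0=0x83

EXEC = [1,2,7]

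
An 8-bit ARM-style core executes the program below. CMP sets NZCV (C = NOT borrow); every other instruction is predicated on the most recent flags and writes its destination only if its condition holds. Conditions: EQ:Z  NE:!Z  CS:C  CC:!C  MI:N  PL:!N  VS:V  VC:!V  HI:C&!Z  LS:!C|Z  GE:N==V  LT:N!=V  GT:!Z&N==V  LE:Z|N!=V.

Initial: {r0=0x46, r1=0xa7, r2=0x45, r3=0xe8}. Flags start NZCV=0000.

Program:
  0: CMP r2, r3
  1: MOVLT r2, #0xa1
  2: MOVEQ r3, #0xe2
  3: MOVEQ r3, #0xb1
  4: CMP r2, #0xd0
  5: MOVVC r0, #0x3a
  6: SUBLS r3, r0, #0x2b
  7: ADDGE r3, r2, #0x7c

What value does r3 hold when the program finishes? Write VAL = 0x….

VAL = 0xc1

[0] flags=0000 → (cmp)
[1] flags=0000 LT?F → skip
[2] flags=0000 EQ?F → skip
[3] flags=0000 EQ?F → skip
[4] flags=0000 → (cmp)
[5] flags=0000 VC?T → r0=0x3a
[6] flags=0000 LS?T → r3=0x0f
[7] flags=0000 GE?T → r3=0xc1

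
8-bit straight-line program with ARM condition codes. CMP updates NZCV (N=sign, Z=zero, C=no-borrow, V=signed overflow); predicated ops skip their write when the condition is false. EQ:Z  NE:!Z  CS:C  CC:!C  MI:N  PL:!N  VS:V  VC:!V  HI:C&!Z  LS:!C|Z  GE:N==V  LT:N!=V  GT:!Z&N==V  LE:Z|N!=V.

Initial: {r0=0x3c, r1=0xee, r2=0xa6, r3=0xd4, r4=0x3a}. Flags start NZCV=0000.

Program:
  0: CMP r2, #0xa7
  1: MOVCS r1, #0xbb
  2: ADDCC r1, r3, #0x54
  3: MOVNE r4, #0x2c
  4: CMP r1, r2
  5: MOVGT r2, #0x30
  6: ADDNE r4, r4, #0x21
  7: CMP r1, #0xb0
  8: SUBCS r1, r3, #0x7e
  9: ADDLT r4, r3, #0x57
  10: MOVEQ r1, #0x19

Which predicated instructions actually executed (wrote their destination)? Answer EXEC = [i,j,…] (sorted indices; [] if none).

0: ✓ CMP  NZCV=1000
1: · MOVCS
2: ✓ ADDCC  r1←0x28
3: ✓ MOVNE  r4←0x2c
4: ✓ CMP  NZCV=1001
5: ✓ MOVGT  r2←0x30
6: ✓ ADDNE  r4←0x4d
7: ✓ CMP  NZCV=0000
8: · SUBCS
9: · ADDLT
10: · MOVEQ

EXEC = [2,3,5,6]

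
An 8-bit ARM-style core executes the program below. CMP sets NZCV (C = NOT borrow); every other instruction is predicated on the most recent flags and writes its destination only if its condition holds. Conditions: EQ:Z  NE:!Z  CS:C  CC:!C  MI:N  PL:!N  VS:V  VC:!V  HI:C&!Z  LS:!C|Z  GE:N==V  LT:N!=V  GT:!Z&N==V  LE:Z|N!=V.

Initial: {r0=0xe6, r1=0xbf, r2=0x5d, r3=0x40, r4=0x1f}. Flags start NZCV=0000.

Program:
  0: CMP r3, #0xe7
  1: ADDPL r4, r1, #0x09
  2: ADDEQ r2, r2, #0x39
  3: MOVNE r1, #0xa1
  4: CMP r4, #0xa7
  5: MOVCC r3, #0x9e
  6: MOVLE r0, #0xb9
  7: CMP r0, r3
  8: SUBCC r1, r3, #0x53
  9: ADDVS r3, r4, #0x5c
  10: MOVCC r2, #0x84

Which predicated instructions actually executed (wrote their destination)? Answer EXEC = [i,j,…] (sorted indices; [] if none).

EXEC = [1,3]

[0] flags=0000 → (cmp)
[1] flags=0000 PL?T → r4=0xc8
[2] flags=0000 EQ?F → skip
[3] flags=0000 NE?T → r1=0xa1
[4] flags=0010 → (cmp)
[5] flags=0010 CC?F → skip
[6] flags=0010 LE?F → skip
[7] flags=1010 → (cmp)
[8] flags=1010 CC?F → skip
[9] flags=1010 VS?F → skip
[10] flags=1010 CC?F → skip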